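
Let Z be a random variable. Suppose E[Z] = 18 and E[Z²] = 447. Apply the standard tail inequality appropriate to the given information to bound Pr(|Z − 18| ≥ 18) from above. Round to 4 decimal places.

0.3796

The first two moments determine the variance, so Chebyshev's inequality is the sharpest standard bound available.
Var(Z) = E[Z²] − (E[Z])² = 447 − 324 = 123.
Chebyshev's inequality: Pr(|Z − μ| ≥ t) ≤ Var(Z)/t² = 123/324 = 0.3796.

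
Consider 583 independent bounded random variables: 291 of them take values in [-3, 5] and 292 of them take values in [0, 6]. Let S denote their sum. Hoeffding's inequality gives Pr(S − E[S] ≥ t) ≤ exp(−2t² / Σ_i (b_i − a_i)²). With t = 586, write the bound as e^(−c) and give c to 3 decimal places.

Σ(b_i − a_i)² = 291·8² + 292·6² = 29136.
c = 2t² / 29136 = 2·586² / 29136 = 23.5719.

23.572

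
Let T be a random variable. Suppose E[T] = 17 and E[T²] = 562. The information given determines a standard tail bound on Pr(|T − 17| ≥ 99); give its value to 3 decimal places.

The first two moments determine the variance, so Chebyshev's inequality is the sharpest standard bound available.
Var(T) = E[T²] − (E[T])² = 562 − 289 = 273.
Chebyshev's inequality: Pr(|T − μ| ≥ t) ≤ Var(T)/t² = 273/9801 = 0.0279.

0.028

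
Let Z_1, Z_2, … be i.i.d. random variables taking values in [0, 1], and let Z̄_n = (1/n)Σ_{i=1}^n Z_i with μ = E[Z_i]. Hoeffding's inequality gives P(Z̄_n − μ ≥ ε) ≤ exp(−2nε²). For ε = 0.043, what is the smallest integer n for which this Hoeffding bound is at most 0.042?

Require exp(−2nε²) ≤ 0.042, i.e. 2nε² ≥ ln(1/0.042) = 3.170086.
So n ≥ 3.170086 / (2·0.043²) = 857.243.
The smallest integer n is 858.

858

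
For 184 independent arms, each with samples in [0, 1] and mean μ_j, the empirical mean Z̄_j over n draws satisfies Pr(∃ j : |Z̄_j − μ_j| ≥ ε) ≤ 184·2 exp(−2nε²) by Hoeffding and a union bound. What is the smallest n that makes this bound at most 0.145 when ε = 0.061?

1054

Need 2·184·exp(−2nε²) ≤ 0.145, i.e. exp(−2nε²) ≤ 0.145/368.
So 2nε² ≥ ln(368/0.145) = 7.839104.
Hence n ≥ 7.839104/(2·0.061²) = 1053.360.
The smallest integer n is 1054.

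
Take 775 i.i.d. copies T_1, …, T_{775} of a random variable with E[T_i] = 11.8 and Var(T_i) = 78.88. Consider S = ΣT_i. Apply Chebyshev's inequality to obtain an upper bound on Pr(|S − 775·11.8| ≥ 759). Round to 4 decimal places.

0.1061

Var(S) = n·Var(T_i) = 775·78.88 = 61132.
Chebyshev: Pr(|S − 775·11.8| ≥ 759) ≤ Var(S)/759² = 61132/576081 = 0.1061.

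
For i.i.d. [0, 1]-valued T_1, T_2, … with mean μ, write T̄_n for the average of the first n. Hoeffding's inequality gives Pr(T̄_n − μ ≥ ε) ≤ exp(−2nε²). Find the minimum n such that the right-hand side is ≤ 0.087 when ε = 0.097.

130

Require exp(−2nε²) ≤ 0.087, i.e. 2nε² ≥ ln(1/0.087) = 2.441847.
So n ≥ 2.441847 / (2·0.097²) = 129.761.
The smallest integer n is 130.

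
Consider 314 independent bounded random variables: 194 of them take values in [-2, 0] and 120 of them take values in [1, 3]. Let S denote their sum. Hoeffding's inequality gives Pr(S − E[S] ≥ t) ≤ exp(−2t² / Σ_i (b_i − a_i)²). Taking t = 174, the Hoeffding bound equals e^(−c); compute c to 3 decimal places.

Σ(b_i − a_i)² = 194·2² + 120·2² = 1256.
c = 2t² / 1256 = 2·174² / 1256 = 48.2102.

48.210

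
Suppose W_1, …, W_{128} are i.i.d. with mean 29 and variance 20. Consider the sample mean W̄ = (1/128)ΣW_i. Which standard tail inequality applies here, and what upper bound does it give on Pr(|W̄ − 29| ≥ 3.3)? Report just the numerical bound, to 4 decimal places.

With mean and variance of each term known, Chebyshev's inequality bounds the deviation of the sum (or sample mean).
Var(W̄) = Var(W_i)/n = 20/128 = 0.15625.
Chebyshev: Pr(|W̄ − 29| ≥ 3.3) ≤ Var(W̄)/(3.3)² = 20/(128·3.3²) = 0.0143.

0.0143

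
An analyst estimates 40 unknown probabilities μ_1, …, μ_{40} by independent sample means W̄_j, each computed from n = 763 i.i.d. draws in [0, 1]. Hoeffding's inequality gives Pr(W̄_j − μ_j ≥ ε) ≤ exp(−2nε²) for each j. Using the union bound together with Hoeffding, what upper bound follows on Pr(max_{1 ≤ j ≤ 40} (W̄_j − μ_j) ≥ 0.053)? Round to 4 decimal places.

Per-experiment Hoeffding bound: exp(−2·763·0.053²) = exp(−4.28653) = 0.013753.
Union bound over 40 events: 40·0.013753 = 0.55010.

0.5501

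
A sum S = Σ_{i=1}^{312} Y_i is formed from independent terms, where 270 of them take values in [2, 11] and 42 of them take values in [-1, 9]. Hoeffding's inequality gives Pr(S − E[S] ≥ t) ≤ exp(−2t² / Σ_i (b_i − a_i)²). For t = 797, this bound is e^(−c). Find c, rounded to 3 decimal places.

Σ(b_i − a_i)² = 270·9² + 42·10² = 26070.
c = 2t² / 26070 = 2·797² / 26070 = 48.7310.

48.731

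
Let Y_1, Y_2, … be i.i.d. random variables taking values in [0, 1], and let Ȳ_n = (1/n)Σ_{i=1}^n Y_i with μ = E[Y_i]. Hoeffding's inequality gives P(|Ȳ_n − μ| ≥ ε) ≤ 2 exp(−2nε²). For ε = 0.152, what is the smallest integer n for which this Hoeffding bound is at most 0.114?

Require 2·exp(−2nε²) ≤ 0.114, i.e. 2nε² ≥ ln(2/0.114) = 2.864704.
So n ≥ 2.864704 / (2·0.152²) = 61.996.
The smallest integer n is 62.

62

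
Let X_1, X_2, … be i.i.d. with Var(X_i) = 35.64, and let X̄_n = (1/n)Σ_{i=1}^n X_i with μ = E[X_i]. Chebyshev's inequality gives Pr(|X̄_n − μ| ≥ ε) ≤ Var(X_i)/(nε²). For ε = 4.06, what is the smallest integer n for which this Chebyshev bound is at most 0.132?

17

Require 35.64/(n·4.06²) ≤ 0.132, i.e. n ≥ 35.64/(0.132·4.06²) = 16.380.
The smallest integer n is 17.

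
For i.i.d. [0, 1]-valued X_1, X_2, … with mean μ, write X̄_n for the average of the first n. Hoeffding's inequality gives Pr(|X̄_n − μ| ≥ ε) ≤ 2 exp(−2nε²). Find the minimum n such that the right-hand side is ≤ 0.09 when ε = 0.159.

Require 2·exp(−2nε²) ≤ 0.09, i.e. 2nε² ≥ ln(2/0.09) = 3.101093.
So n ≥ 3.101093 / (2·0.159²) = 61.332.
The smallest integer n is 62.

62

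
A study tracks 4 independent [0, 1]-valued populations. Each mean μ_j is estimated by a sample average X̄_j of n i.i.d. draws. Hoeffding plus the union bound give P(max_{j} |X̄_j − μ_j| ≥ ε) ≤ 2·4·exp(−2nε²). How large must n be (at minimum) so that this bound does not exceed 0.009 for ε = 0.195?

90

Need 2·4·exp(−2nε²) ≤ 0.009, i.e. exp(−2nε²) ≤ 0.009/8.
So 2nε² ≥ ln(8/0.009) = 6.789972.
Hence n ≥ 6.789972/(2·0.195²) = 89.283.
The smallest integer n is 90.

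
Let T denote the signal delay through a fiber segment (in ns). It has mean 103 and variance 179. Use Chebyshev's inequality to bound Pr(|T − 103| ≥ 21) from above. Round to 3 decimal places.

Chebyshev: Pr(|T − μ| ≥ t) ≤ Var(T)/t².
Bound = 179 / 441 = 0.4059.

0.406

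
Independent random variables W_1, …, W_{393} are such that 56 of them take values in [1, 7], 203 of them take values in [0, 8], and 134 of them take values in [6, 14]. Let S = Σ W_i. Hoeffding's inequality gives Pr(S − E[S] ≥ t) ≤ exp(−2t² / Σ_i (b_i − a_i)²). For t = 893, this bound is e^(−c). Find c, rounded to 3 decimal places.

Σ(b_i − a_i)² = 56·6² + 203·8² + 134·8² = 23584.
c = 2t² / 23584 = 2·893² / 23584 = 67.6263.

67.626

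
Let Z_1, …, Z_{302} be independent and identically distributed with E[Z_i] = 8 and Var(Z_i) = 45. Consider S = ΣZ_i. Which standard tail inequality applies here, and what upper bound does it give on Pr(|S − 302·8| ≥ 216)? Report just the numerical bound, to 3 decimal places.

0.291

With mean and variance of each term known, Chebyshev's inequality bounds the deviation of the sum (or sample mean).
Var(S) = n·Var(Z_i) = 302·45 = 13590.
Chebyshev: Pr(|S − 302·8| ≥ 216) ≤ Var(S)/216² = 13590/46656 = 0.2913.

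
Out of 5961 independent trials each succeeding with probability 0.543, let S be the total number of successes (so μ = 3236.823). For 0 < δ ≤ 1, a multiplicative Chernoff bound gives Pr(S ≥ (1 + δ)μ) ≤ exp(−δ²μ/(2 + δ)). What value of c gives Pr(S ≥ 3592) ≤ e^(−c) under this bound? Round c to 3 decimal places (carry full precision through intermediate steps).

Write 3592 = (1 + δ)μ, so δ = 3592/3236.823 − 1 = 0.1097301…
Then the exponent is δ²μ/(2 + δ) = (3592 − μ)² / (μ·(2 + δ)) = 18.473272.

18.473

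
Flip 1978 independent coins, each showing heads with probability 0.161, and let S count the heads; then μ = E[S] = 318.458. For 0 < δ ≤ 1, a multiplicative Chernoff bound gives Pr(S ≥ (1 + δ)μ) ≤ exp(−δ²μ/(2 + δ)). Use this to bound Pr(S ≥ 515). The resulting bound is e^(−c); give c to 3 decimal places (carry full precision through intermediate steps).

Write 515 = (1 + δ)μ, so δ = 515/318.458 − 1 = 0.6171677…
Then the exponent is δ²μ/(2 + δ) = (515 − μ)² / (μ·(2 + δ)) = 46.347576.

46.348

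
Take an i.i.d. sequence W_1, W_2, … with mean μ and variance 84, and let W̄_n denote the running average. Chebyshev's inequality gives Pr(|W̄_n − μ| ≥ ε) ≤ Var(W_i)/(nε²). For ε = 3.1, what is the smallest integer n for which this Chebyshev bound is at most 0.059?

Require 84/(n·3.1²) ≤ 0.059, i.e. n ≥ 84/(0.059·3.1²) = 148.151.
The smallest integer n is 149.

149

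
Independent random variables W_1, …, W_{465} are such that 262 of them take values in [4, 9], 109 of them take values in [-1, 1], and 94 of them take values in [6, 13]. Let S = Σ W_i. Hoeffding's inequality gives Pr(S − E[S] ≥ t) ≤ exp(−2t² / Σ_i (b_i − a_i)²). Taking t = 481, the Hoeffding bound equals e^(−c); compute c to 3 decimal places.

Σ(b_i − a_i)² = 262·5² + 109·2² + 94·7² = 11592.
c = 2t² / 11592 = 2·481² / 11592 = 39.9174.

39.917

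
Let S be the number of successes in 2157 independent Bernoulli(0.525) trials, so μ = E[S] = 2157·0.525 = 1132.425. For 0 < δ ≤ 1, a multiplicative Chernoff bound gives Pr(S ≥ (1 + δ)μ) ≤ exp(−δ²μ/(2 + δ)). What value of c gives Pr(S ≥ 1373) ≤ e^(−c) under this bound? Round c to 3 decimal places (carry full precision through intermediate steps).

23.100

Write 1373 = (1 + δ)μ, so δ = 1373/1132.425 − 1 = 0.2124423…
Then the exponent is δ²μ/(2 + δ) = (1373 − μ)² / (μ·(2 + δ)) = 23.100404.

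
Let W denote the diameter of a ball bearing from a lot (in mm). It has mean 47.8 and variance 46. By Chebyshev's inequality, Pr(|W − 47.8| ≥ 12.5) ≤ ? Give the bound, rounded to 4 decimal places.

Chebyshev: Pr(|W − μ| ≥ t) ≤ Var(W)/t².
Bound = 46 / 156.25 = 0.2944.

0.2944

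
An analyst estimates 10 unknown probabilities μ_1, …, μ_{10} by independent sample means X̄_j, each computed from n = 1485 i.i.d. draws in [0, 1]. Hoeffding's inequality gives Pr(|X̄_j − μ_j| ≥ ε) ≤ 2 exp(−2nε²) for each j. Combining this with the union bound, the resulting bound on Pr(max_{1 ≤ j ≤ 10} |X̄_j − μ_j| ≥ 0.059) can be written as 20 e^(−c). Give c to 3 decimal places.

Union bound over the 10 events: Pr(max_{1 ≤ j ≤ 10} |X̄_j − μ_j| ≥ 0.059) ≤ 10·2·exp(−2nε²) = 20 exp(−2·1485·0.059²).
So c = 2·1485·0.059² = 10.3386.

10.339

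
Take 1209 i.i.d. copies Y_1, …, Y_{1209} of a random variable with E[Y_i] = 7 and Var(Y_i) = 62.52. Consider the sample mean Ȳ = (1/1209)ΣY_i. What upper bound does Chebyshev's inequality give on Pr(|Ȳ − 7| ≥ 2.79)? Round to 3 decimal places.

0.007

Var(Ȳ) = Var(Y_i)/n = 62.52/1209 = 0.051712.
Chebyshev: Pr(|Ȳ − 7| ≥ 2.79) ≤ Var(Ȳ)/(2.79)² = 62.52/(1209·2.79²) = 0.0066.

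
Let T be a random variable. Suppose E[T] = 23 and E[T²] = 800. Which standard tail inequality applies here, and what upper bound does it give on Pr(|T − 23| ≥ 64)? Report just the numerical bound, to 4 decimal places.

0.0662

The first two moments determine the variance, so Chebyshev's inequality is the sharpest standard bound available.
Var(T) = E[T²] − (E[T])² = 800 − 529 = 271.
Chebyshev's inequality: Pr(|T − μ| ≥ t) ≤ Var(T)/t² = 271/4096 = 0.0662.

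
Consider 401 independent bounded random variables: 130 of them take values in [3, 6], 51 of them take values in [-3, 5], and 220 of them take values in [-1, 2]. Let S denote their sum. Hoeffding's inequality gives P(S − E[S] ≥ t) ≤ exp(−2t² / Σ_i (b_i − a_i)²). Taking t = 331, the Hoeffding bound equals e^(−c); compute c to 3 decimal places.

Σ(b_i − a_i)² = 130·3² + 51·8² + 220·3² = 6414.
c = 2t² / 6414 = 2·331² / 6414 = 34.1631.

34.163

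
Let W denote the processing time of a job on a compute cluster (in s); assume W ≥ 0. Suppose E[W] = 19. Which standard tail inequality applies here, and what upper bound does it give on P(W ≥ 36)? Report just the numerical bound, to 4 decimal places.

Only the mean of a non-negative variable is known, so Markov's inequality is the applicable tail bound.
Markov's inequality: for a non-negative random variable, P(W ≥ a) ≤ E[W]/a.
Here E[W] = 19 and a = 36, so the bound is 19/36 = 0.5278.

0.5278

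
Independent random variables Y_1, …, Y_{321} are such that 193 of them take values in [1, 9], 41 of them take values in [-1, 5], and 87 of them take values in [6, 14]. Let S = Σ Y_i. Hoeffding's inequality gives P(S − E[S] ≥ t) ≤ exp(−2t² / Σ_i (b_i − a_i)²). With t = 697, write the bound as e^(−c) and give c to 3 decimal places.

Σ(b_i − a_i)² = 193·8² + 41·6² + 87·8² = 19396.
c = 2t² / 19396 = 2·697² / 19396 = 50.0937.

50.094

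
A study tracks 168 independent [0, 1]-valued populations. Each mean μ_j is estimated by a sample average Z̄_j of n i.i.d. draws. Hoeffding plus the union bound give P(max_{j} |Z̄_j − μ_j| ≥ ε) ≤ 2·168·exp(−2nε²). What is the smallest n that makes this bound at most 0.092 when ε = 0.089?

Need 2·168·exp(−2nε²) ≤ 0.092, i.e. exp(−2nε²) ≤ 0.092/336.
So 2nε² ≥ ln(336/0.092) = 8.203078.
Hence n ≥ 8.203078/(2·0.089²) = 517.806.
The smallest integer n is 518.

518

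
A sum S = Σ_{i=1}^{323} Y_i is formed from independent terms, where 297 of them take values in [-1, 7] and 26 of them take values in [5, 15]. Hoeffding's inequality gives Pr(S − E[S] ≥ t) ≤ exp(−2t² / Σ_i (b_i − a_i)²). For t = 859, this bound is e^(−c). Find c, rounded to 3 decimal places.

68.297

Σ(b_i − a_i)² = 297·8² + 26·10² = 21608.
c = 2t² / 21608 = 2·859² / 21608 = 68.2970.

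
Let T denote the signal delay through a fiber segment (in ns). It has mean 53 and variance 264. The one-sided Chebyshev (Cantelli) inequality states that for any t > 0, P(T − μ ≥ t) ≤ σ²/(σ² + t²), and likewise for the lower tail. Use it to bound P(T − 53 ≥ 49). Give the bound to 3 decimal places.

Here σ² = 264 and t = 49, so σ² + t² = 2665.
Cantelli's bound: 264/2665 = 0.0991.

0.099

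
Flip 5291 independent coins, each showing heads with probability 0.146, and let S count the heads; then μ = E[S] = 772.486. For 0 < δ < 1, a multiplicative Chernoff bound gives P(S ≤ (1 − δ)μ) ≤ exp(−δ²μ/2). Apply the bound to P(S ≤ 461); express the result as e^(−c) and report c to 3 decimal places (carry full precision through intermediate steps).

62.800

Write 461 = (1 − δ)μ, so δ = 1 − 461/772.486 = 0.4032254…
Then the exponent is δ²μ/2 = (μ − 461)²/(2μ) = 62.799538.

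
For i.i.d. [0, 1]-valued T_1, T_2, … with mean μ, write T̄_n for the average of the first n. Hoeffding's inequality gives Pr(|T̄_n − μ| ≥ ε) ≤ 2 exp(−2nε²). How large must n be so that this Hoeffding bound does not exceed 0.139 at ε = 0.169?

Require 2·exp(−2nε²) ≤ 0.139, i.e. 2nε² ≥ ln(2/0.139) = 2.666429.
So n ≥ 2.666429 / (2·0.169²) = 46.680.
The smallest integer n is 47.

47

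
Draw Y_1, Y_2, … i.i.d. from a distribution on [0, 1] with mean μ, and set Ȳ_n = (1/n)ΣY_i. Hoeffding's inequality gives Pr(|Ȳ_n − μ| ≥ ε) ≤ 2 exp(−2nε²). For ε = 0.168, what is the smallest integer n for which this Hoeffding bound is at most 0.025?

78

Require 2·exp(−2nε²) ≤ 0.025, i.e. 2nε² ≥ ln(2/0.025) = 4.382027.
So n ≥ 4.382027 / (2·0.168²) = 77.629.
The smallest integer n is 78.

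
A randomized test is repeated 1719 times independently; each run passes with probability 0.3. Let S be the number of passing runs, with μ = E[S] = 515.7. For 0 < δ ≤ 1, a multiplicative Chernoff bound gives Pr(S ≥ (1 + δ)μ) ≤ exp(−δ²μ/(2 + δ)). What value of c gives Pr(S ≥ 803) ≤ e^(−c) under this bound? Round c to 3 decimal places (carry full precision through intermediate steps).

Write 803 = (1 + δ)μ, so δ = 803/515.7 − 1 = 0.5571068…
Then the exponent is δ²μ/(2 + δ) = (803 − μ)² / (μ·(2 + δ)) = 62.592925.

62.593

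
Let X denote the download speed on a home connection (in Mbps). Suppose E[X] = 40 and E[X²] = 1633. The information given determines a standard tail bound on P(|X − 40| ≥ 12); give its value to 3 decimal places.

The first two moments determine the variance, so Chebyshev's inequality is the sharpest standard bound available.
Var(X) = E[X²] − (E[X])² = 1633 − 1600 = 33.
Chebyshev's inequality: P(|X − μ| ≥ t) ≤ Var(X)/t² = 33/144 = 0.2292.

0.229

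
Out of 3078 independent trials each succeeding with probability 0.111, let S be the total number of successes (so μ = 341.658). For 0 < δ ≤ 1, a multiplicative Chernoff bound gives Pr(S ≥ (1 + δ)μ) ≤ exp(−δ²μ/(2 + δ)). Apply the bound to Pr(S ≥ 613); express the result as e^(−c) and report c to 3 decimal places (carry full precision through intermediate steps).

77.123

Write 613 = (1 + δ)μ, so δ = 613/341.658 − 1 = 0.7941919…
Then the exponent is δ²μ/(2 + δ) = (613 − μ)² / (μ·(2 + δ)) = 77.123411.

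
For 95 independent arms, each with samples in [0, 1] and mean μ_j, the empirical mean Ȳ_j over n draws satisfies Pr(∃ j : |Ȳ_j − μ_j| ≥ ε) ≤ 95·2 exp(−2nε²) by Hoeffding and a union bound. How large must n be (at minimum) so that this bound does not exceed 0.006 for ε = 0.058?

1541

Need 2·95·exp(−2nε²) ≤ 0.006, i.e. exp(−2nε²) ≤ 0.006/190.
So 2nε² ≥ ln(190/0.006) = 10.363020.
Hence n ≥ 10.363020/(2·0.058²) = 1540.282.
The smallest integer n is 1541.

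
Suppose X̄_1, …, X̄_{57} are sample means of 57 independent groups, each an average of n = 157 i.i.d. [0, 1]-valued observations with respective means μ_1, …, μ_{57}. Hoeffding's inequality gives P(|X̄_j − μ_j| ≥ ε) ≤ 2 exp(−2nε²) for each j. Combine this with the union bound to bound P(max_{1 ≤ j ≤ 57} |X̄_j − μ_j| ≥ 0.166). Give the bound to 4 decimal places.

Per-experiment Hoeffding bound: 2·exp(−2·157·0.166²) = 2·exp(−8.65258) = 0.00034935.
Union bound over 57 events: 57·0.00034935 = 0.01991.

0.0199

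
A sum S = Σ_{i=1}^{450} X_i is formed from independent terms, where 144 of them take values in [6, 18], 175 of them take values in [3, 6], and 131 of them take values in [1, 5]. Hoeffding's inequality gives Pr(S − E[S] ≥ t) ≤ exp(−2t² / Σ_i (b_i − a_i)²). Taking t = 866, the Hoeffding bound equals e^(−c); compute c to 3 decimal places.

61.454

Σ(b_i − a_i)² = 144·12² + 175·3² + 131·4² = 24407.
c = 2t² / 24407 = 2·866² / 24407 = 61.4542.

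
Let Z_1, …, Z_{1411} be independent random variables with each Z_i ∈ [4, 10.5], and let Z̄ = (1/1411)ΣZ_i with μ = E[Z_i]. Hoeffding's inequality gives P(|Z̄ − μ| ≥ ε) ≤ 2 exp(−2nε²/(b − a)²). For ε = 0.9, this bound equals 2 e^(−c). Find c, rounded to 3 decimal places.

54.102

c = 2nε²/(b − a)² = 2·1411·0.9² / 6.5² = 54.1022.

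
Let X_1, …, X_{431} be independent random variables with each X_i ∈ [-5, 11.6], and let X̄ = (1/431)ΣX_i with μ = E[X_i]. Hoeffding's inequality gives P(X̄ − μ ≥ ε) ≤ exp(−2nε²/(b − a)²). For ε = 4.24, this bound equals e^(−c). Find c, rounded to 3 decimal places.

56.237

c = 2nε²/(b − a)² = 2·431·4.24² / 16.6² = 56.2371.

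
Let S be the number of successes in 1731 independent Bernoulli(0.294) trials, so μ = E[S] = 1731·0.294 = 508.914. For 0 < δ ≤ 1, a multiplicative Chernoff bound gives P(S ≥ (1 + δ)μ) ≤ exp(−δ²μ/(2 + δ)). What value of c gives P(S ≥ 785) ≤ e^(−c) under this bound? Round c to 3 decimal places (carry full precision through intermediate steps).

Write 785 = (1 + δ)μ, so δ = 785/508.914 − 1 = 0.5425003…
Then the exponent is δ²μ/(2 + δ) = (785 − μ)² / (μ·(2 + δ)) = 58.909232.

58.909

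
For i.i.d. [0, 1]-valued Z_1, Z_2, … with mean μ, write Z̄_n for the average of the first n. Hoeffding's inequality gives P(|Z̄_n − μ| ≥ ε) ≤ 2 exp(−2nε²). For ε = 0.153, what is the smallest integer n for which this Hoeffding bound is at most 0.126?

60

Require 2·exp(−2nε²) ≤ 0.126, i.e. 2nε² ≥ ln(2/0.126) = 2.764621.
So n ≥ 2.764621 / (2·0.153²) = 59.050.
The smallest integer n is 60.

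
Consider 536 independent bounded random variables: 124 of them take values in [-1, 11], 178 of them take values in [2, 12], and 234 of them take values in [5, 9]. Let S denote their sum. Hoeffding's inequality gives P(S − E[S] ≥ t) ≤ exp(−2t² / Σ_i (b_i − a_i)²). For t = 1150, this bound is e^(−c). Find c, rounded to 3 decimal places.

67.132

Σ(b_i − a_i)² = 124·12² + 178·10² + 234·4² = 39400.
c = 2t² / 39400 = 2·1150² / 39400 = 67.1320.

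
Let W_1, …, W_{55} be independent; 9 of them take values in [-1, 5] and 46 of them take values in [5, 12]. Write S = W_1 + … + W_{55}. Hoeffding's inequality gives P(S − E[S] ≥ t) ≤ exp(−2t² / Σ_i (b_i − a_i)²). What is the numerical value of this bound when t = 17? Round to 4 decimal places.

Σ(b_i − a_i)² = 9·6² + 46·7² = 2578.
Exponent = 2·17² / 2578 = 0.22420.
Bound = exp(−0.22420) = 0.79915.

0.7992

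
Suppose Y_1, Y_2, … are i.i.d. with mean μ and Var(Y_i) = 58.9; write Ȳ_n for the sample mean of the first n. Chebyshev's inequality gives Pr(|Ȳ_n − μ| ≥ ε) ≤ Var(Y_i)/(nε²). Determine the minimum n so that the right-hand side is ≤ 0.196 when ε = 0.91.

Require 58.9/(n·0.91²) ≤ 0.196, i.e. n ≥ 58.9/(0.196·0.91²) = 362.891.
The smallest integer n is 363.

363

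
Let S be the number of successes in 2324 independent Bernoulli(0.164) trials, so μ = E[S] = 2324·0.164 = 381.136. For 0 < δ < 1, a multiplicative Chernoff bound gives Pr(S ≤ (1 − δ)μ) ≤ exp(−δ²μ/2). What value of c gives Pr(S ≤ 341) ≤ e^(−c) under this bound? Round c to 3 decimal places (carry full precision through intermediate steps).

2.113

Write 341 = (1 − δ)μ, so δ = 1 − 341/381.136 = 0.1053062…
Then the exponent is δ²μ/2 = (μ − 341)²/(2μ) = 2.113286.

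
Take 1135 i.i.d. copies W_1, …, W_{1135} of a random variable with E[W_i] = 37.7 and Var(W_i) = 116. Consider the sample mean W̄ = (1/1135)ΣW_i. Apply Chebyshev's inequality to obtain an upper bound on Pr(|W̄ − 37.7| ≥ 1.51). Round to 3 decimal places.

Var(W̄) = Var(W_i)/n = 116/1135 = 0.1022.
Chebyshev: Pr(|W̄ − 37.7| ≥ 1.51) ≤ Var(W̄)/(1.51)² = 116/(1135·1.51²) = 0.0448.

0.045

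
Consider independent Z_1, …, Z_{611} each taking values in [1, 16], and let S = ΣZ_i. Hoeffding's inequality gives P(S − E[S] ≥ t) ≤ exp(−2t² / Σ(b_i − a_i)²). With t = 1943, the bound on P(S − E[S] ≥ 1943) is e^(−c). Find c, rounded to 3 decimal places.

Σ(b_i − a_i)² = 611·(15)² = 137475.
c = 2t²/137475 = 2·1943²/137475 = 54.9227.

54.923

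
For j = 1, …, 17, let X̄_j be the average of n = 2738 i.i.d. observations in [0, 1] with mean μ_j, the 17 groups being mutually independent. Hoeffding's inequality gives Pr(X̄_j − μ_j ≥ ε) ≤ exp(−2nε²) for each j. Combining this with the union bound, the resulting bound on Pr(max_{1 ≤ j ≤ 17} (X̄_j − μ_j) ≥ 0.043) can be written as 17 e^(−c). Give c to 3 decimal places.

10.125

Union bound over the 17 events: Pr(max_{1 ≤ j ≤ 17} (X̄_j − μ_j) ≥ 0.043) ≤ 17·exp(−2nε²) = 17 exp(−2·2738·0.043²).
So c = 2·2738·0.043² = 10.1251.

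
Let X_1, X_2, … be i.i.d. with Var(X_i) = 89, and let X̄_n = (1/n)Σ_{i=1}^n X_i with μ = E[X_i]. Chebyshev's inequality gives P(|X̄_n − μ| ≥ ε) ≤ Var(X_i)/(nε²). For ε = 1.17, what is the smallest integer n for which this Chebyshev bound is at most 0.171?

381

Require 89/(n·1.17²) ≤ 0.171, i.e. n ≥ 89/(0.171·1.17²) = 380.209.
The smallest integer n is 381.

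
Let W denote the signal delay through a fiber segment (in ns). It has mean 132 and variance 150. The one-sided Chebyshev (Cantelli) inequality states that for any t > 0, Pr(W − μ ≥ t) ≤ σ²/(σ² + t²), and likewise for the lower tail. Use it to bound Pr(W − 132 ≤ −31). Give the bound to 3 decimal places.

0.135

Here σ² = 150 and t = 31, so σ² + t² = 1111.
Cantelli's bound: 150/1111 = 0.1350.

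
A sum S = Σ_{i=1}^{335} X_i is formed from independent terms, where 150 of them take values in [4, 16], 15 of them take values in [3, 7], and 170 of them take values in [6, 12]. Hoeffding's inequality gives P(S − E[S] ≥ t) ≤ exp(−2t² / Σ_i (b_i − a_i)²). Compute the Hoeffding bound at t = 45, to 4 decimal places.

0.8652

Σ(b_i − a_i)² = 150·12² + 15·4² + 170·6² = 27960.
Exponent = 2·45² / 27960 = 0.14485.
Bound = exp(−0.14485) = 0.86515.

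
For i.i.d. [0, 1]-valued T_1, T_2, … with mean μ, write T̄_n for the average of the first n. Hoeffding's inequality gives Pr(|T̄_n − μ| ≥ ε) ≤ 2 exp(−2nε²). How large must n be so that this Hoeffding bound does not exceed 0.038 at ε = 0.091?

240

Require 2·exp(−2nε²) ≤ 0.038, i.e. 2nε² ≥ ln(2/0.038) = 3.963316.
So n ≥ 3.963316 / (2·0.091²) = 239.302.
The smallest integer n is 240.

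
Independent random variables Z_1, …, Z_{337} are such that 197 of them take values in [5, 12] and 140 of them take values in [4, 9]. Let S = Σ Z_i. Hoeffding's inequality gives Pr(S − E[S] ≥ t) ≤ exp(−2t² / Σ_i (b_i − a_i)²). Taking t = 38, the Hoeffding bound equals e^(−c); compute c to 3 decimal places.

0.220

Σ(b_i − a_i)² = 197·7² + 140·5² = 13153.
c = 2t² / 13153 = 2·38² / 13153 = 0.2196.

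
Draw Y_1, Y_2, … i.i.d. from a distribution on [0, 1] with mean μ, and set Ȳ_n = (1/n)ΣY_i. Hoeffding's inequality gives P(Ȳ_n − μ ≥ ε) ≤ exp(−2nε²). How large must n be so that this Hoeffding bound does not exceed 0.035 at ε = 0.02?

4191

Require exp(−2nε²) ≤ 0.035, i.e. 2nε² ≥ ln(1/0.035) = 3.352407.
So n ≥ 3.352407 / (2·0.02²) = 4190.509.
The smallest integer n is 4191.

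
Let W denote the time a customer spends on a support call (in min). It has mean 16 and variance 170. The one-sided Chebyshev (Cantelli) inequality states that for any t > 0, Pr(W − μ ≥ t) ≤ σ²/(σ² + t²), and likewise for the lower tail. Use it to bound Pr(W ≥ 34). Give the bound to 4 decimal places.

Here σ² = 170 and t = 18, so σ² + t² = 494.
Cantelli's bound: 170/494 = 0.3441.

0.3441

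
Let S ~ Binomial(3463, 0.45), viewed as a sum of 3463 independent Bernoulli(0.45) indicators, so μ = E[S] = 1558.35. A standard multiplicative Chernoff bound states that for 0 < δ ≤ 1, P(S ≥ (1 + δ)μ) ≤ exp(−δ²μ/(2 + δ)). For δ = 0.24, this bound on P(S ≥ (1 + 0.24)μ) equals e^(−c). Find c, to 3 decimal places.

40.072

c = δ²μ/(2 + δ) = 0.24²·1558.35/(2 + 0.24) = 40.0719.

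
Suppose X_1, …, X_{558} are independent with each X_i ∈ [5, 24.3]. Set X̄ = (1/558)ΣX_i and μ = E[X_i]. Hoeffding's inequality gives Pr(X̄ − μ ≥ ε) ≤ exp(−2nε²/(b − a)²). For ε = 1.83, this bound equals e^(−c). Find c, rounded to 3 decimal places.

c = 2nε²/(b − a)² = 2·558·1.83² / 19.3² = 10.0335.

10.033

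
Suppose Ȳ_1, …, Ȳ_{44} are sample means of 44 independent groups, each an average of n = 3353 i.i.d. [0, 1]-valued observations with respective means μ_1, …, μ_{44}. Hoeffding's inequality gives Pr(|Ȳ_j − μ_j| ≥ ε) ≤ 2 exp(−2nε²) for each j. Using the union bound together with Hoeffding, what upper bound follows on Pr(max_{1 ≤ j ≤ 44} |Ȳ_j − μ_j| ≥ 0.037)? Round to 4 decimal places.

Per-experiment Hoeffding bound: 2·exp(−2·3353·0.037²) = 2·exp(−9.18051) = 0.00020606.
Union bound over 44 events: 44·0.00020606 = 0.00907.

0.0091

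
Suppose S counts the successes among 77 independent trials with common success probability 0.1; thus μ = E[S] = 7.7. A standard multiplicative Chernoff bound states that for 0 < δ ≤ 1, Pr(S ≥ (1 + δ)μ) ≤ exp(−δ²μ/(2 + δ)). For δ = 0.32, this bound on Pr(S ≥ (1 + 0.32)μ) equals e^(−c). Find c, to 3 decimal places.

c = δ²μ/(2 + δ) = 0.32²·7.7/(2 + 0.32) = 0.3399.

0.340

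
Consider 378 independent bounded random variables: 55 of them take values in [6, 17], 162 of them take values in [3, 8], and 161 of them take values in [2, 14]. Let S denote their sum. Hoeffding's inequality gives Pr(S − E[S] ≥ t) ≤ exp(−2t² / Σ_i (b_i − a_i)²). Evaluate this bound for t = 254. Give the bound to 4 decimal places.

0.0222

Σ(b_i − a_i)² = 55·11² + 162·5² + 161·12² = 33889.
Exponent = 2·254² / 33889 = 3.80749.
Bound = exp(−3.80749) = 0.02220.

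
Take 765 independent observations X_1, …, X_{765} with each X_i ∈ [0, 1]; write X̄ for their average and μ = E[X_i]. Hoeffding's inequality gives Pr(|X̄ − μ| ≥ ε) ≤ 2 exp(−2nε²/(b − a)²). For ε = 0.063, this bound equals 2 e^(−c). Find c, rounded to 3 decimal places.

c = 2nε²/(b − a)² = 2·765·0.063² / 1² = 6.0726.

6.073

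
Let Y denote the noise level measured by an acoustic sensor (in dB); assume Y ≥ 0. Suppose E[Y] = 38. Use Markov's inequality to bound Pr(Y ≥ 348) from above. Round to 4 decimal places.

0.1092

Markov's inequality: for a non-negative random variable, Pr(Y ≥ a) ≤ E[Y]/a.
Here E[Y] = 38 and a = 348, so the bound is 38/348 = 0.1092.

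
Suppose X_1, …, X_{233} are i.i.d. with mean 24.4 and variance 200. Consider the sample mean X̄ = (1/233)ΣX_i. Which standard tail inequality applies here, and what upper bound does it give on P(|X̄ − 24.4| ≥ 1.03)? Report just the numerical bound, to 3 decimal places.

0.809

With mean and variance of each term known, Chebyshev's inequality bounds the deviation of the sum (or sample mean).
Var(X̄) = Var(X_i)/n = 200/233 = 0.85837.
Chebyshev: P(|X̄ − 24.4| ≥ 1.03) ≤ Var(X̄)/(1.03)² = 200/(233·1.03²) = 0.8091.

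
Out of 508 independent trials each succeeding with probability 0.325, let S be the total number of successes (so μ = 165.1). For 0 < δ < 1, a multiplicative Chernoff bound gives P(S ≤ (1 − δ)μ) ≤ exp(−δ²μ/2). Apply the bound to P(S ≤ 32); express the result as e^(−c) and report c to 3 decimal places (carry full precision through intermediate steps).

53.651

Write 32 = (1 − δ)μ, so δ = 1 − 32/165.1 = 0.8061781…
Then the exponent is δ²μ/2 = (μ − 32)²/(2μ) = 53.651151.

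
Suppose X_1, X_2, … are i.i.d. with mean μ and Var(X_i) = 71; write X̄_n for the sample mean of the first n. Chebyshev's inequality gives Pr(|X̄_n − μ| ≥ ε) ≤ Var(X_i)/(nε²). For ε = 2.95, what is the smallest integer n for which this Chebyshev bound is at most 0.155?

Require 71/(n·2.95²) ≤ 0.155, i.e. n ≥ 71/(0.155·2.95²) = 52.636.
The smallest integer n is 53.

53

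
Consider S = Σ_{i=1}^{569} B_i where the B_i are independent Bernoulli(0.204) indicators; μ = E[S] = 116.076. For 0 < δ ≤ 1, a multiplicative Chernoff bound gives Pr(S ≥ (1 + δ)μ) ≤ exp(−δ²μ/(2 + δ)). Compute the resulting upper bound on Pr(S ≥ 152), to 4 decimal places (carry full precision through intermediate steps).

0.0081

Write 152 = (1 + δ)μ, so δ = 152/116.076 − 1 = 0.3094869…
Then the exponent is δ²μ/(2 + δ) = (152 − μ)² / (μ·(2 + δ)) = 4.814059.
Bound = exp(−4.814059) = 0.00811.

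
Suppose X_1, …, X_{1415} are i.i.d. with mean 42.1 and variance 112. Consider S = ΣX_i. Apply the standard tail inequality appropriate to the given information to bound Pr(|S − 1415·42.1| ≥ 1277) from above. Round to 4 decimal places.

0.0972

With mean and variance of each term known, Chebyshev's inequality bounds the deviation of the sum (or sample mean).
Var(S) = n·Var(X_i) = 1415·112 = 158480.
Chebyshev: Pr(|S − 1415·42.1| ≥ 1277) ≤ Var(S)/1277² = 158480/1630729 = 0.0972.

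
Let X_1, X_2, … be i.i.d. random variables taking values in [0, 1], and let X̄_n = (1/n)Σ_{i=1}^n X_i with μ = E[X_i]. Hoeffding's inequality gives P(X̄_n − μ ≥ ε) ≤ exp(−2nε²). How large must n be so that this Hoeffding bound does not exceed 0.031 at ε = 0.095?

193

Require exp(−2nε²) ≤ 0.031, i.e. 2nε² ≥ ln(1/0.031) = 3.473768.
So n ≥ 3.473768 / (2·0.095²) = 192.453.
The smallest integer n is 193.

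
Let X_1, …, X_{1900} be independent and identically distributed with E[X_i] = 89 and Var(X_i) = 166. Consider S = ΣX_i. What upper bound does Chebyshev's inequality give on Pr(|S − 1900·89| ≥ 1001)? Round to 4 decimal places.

0.3148

Var(S) = n·Var(X_i) = 1900·166 = 315400.
Chebyshev: Pr(|S − 1900·89| ≥ 1001) ≤ Var(S)/1001² = 315400/1002001 = 0.3148.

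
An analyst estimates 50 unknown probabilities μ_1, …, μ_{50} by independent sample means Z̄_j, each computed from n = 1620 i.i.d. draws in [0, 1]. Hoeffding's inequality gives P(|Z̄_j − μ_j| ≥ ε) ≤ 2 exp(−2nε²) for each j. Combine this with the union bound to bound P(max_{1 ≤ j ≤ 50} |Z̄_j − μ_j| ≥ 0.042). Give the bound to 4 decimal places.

Per-experiment Hoeffding bound: 2·exp(−2·1620·0.042²) = 2·exp(−5.71536) = 0.0065899.
Union bound over 50 events: 50·0.0065899 = 0.32950.

0.3295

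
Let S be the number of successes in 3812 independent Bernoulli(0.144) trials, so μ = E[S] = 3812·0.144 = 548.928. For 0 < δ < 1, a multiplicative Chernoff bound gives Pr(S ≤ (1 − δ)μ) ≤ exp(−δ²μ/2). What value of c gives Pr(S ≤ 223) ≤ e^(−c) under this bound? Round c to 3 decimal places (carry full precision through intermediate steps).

Write 223 = (1 − δ)μ, so δ = 1 − 223/548.928 = 0.5937536…
Then the exponent is δ²μ/2 = (μ − 223)²/(2μ) = 96.760469.

96.760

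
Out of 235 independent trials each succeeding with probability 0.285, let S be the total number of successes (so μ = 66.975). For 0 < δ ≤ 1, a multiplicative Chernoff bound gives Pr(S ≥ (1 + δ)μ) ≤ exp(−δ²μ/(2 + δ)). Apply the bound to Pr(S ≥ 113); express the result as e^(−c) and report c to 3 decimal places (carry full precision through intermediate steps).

Write 113 = (1 + δ)μ, so δ = 113/66.975 − 1 = 0.6871967…
Then the exponent is δ²μ/(2 + δ) = (113 − μ)² / (μ·(2 + δ)) = 11.769972.

11.770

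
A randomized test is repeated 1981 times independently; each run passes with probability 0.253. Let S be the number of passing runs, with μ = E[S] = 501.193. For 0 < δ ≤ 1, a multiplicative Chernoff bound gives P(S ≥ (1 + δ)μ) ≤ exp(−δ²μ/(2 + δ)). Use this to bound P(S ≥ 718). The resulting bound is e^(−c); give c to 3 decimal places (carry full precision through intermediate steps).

Write 718 = (1 + δ)μ, so δ = 718/501.193 − 1 = 0.4325819…
Then the exponent is δ²μ/(2 + δ) = (718 − μ)² / (μ·(2 + δ)) = 38.554417.

38.554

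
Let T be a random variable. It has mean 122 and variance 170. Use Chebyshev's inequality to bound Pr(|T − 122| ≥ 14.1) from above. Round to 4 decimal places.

Chebyshev: Pr(|T − μ| ≥ t) ≤ Var(T)/t².
Bound = 170 / 198.81 = 0.8551.

0.8551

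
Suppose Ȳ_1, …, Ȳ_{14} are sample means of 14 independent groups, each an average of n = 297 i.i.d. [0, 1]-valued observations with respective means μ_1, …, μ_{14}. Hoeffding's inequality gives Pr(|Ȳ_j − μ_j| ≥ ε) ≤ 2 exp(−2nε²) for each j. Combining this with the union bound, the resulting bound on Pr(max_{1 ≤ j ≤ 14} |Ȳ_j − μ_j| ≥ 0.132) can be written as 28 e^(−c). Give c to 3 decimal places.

10.350

Union bound over the 14 events: Pr(max_{1 ≤ j ≤ 14} |Ȳ_j − μ_j| ≥ 0.132) ≤ 14·2·exp(−2nε²) = 28 exp(−2·297·0.132²).
So c = 2·297·0.132² = 10.3499.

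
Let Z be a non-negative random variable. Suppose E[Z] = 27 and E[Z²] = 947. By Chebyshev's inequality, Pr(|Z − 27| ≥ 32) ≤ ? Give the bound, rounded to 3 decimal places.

Var(Z) = E[Z²] − (E[Z])² = 947 − 729 = 218.
Chebyshev's inequality: Pr(|Z − μ| ≥ t) ≤ Var(Z)/t² = 218/1024 = 0.2129.

0.213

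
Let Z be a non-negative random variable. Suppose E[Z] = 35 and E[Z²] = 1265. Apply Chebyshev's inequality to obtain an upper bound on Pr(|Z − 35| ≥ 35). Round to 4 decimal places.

0.0327

Var(Z) = E[Z²] − (E[Z])² = 1265 − 1225 = 40.
Chebyshev's inequality: Pr(|Z − μ| ≥ t) ≤ Var(Z)/t² = 40/1225 = 0.0327.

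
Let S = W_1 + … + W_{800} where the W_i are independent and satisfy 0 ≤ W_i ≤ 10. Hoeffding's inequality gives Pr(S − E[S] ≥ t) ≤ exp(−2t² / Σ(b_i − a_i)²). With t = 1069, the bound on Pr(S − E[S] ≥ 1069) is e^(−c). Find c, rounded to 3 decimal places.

Σ(b_i − a_i)² = 800·(10)² = 80000.
c = 2t²/80000 = 2·1069²/80000 = 28.5690.

28.569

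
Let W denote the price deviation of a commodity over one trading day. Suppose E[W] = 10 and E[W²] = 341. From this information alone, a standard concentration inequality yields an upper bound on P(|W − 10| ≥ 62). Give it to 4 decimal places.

0.0627

The first two moments determine the variance, so Chebyshev's inequality is the sharpest standard bound available.
Var(W) = E[W²] − (E[W])² = 341 − 100 = 241.
Chebyshev's inequality: P(|W − μ| ≥ t) ≤ Var(W)/t² = 241/3844 = 0.0627.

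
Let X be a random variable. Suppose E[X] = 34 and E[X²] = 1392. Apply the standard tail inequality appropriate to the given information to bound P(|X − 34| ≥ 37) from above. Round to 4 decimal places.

0.1724

The first two moments determine the variance, so Chebyshev's inequality is the sharpest standard bound available.
Var(X) = E[X²] − (E[X])² = 1392 − 1156 = 236.
Chebyshev's inequality: P(|X − μ| ≥ t) ≤ Var(X)/t² = 236/1369 = 0.1724.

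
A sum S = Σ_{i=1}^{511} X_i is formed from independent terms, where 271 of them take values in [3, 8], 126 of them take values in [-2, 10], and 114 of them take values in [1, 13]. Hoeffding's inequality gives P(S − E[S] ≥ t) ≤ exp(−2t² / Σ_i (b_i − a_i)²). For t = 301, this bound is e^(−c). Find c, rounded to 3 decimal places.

Σ(b_i − a_i)² = 271·5² + 126·12² + 114·12² = 41335.
c = 2t² / 41335 = 2·301² / 41335 = 4.3837.

4.384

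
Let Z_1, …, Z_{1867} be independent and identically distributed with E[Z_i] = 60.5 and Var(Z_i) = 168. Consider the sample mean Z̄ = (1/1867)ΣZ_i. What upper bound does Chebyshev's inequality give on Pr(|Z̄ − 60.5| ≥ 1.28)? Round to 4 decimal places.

Var(Z̄) = Var(Z_i)/n = 168/1867 = 0.089984.
Chebyshev: Pr(|Z̄ − 60.5| ≥ 1.28) ≤ Var(Z̄)/(1.28)² = 168/(1867·1.28²) = 0.0549.

0.0549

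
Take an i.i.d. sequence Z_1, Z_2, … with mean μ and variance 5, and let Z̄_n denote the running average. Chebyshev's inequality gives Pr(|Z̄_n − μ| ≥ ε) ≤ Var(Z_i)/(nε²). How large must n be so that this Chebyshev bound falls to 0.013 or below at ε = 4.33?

Require 5/(n·4.33²) ≤ 0.013, i.e. n ≥ 5/(0.013·4.33²) = 20.514.
The smallest integer n is 21.

21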